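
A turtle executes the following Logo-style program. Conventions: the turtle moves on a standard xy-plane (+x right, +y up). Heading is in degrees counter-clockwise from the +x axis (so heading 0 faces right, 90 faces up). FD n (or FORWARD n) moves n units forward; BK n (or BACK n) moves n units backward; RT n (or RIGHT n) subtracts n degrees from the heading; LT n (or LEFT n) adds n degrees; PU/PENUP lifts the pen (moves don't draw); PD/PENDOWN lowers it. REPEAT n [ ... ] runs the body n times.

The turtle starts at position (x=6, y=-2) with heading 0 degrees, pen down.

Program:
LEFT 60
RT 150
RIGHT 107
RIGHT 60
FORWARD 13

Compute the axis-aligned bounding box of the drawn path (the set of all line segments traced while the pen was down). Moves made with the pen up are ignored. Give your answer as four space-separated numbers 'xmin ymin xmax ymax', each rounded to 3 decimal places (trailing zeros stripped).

Answer: 3.076 -2 6 10.667

Derivation:
Executing turtle program step by step:
Start: pos=(6,-2), heading=0, pen down
LT 60: heading 0 -> 60
RT 150: heading 60 -> 270
RT 107: heading 270 -> 163
RT 60: heading 163 -> 103
FD 13: (6,-2) -> (3.076,10.667) [heading=103, draw]
Final: pos=(3.076,10.667), heading=103, 1 segment(s) drawn

Segment endpoints: x in {3.076, 6}, y in {-2, 10.667}
xmin=3.076, ymin=-2, xmax=6, ymax=10.667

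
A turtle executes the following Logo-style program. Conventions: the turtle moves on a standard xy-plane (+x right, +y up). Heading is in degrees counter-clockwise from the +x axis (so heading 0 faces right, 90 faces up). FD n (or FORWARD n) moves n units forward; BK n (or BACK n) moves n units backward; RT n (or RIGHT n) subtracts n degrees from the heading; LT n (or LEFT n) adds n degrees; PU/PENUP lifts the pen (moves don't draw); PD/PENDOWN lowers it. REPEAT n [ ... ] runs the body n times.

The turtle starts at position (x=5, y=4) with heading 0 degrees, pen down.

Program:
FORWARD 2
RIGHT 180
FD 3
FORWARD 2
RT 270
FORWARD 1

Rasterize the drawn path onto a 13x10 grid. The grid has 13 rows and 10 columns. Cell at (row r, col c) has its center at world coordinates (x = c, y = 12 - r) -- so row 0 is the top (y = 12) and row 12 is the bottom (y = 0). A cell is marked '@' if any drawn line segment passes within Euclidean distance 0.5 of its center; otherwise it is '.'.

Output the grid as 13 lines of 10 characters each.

Segment 0: (5,4) -> (7,4)
Segment 1: (7,4) -> (4,4)
Segment 2: (4,4) -> (2,4)
Segment 3: (2,4) -> (2,3)

Answer: ..........
..........
..........
..........
..........
..........
..........
..........
..@@@@@@..
..@.......
..........
..........
..........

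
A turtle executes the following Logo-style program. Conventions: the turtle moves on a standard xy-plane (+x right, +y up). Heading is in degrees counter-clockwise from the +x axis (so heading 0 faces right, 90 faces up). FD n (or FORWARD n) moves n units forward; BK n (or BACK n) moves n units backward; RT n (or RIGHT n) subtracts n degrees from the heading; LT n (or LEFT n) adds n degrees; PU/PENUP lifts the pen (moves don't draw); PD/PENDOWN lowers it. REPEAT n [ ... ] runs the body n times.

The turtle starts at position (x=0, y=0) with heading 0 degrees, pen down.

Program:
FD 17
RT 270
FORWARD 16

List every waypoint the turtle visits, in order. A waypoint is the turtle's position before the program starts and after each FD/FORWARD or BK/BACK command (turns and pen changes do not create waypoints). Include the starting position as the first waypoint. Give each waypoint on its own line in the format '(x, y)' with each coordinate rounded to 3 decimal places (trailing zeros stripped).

Answer: (0, 0)
(17, 0)
(17, 16)

Derivation:
Executing turtle program step by step:
Start: pos=(0,0), heading=0, pen down
FD 17: (0,0) -> (17,0) [heading=0, draw]
RT 270: heading 0 -> 90
FD 16: (17,0) -> (17,16) [heading=90, draw]
Final: pos=(17,16), heading=90, 2 segment(s) drawn
Waypoints (3 total):
(0, 0)
(17, 0)
(17, 16)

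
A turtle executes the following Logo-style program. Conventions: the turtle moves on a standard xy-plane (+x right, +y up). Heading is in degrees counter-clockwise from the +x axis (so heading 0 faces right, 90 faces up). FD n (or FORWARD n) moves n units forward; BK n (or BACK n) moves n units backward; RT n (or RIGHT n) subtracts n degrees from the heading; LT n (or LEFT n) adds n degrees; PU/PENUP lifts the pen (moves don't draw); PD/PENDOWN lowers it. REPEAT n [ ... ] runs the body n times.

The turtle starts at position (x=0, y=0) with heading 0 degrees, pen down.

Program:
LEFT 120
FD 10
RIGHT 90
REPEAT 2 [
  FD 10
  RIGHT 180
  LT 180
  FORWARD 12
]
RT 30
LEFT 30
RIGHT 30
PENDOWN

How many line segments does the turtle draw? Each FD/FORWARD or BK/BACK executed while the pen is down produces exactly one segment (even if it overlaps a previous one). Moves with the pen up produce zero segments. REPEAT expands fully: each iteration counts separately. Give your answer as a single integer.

Executing turtle program step by step:
Start: pos=(0,0), heading=0, pen down
LT 120: heading 0 -> 120
FD 10: (0,0) -> (-5,8.66) [heading=120, draw]
RT 90: heading 120 -> 30
REPEAT 2 [
  -- iteration 1/2 --
  FD 10: (-5,8.66) -> (3.66,13.66) [heading=30, draw]
  RT 180: heading 30 -> 210
  LT 180: heading 210 -> 30
  FD 12: (3.66,13.66) -> (14.053,19.66) [heading=30, draw]
  -- iteration 2/2 --
  FD 10: (14.053,19.66) -> (22.713,24.66) [heading=30, draw]
  RT 180: heading 30 -> 210
  LT 180: heading 210 -> 30
  FD 12: (22.713,24.66) -> (33.105,30.66) [heading=30, draw]
]
RT 30: heading 30 -> 0
LT 30: heading 0 -> 30
RT 30: heading 30 -> 0
PD: pen down
Final: pos=(33.105,30.66), heading=0, 5 segment(s) drawn
Segments drawn: 5

Answer: 5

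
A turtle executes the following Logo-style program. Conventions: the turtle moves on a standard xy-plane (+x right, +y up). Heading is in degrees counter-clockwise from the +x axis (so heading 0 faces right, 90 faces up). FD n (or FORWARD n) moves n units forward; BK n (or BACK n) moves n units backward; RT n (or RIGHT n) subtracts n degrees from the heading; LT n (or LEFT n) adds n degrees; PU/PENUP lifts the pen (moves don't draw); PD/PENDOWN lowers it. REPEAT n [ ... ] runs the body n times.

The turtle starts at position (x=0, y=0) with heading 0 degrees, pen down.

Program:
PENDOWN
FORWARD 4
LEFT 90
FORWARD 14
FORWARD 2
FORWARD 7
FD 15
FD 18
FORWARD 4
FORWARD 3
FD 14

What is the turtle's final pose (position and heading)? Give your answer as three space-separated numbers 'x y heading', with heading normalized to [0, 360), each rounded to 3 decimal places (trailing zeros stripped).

Answer: 4 77 90

Derivation:
Executing turtle program step by step:
Start: pos=(0,0), heading=0, pen down
PD: pen down
FD 4: (0,0) -> (4,0) [heading=0, draw]
LT 90: heading 0 -> 90
FD 14: (4,0) -> (4,14) [heading=90, draw]
FD 2: (4,14) -> (4,16) [heading=90, draw]
FD 7: (4,16) -> (4,23) [heading=90, draw]
FD 15: (4,23) -> (4,38) [heading=90, draw]
FD 18: (4,38) -> (4,56) [heading=90, draw]
FD 4: (4,56) -> (4,60) [heading=90, draw]
FD 3: (4,60) -> (4,63) [heading=90, draw]
FD 14: (4,63) -> (4,77) [heading=90, draw]
Final: pos=(4,77), heading=90, 9 segment(s) drawn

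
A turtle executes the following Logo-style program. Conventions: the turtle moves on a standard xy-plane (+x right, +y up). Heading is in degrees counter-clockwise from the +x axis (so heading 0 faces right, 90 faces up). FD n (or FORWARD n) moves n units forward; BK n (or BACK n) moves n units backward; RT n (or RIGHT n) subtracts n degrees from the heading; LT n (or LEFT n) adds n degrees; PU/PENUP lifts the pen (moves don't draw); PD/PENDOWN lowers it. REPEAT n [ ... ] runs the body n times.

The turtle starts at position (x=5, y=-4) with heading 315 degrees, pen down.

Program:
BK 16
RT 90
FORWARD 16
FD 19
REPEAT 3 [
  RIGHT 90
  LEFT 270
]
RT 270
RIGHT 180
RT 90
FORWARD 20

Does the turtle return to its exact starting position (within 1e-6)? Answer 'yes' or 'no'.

Executing turtle program step by step:
Start: pos=(5,-4), heading=315, pen down
BK 16: (5,-4) -> (-6.314,7.314) [heading=315, draw]
RT 90: heading 315 -> 225
FD 16: (-6.314,7.314) -> (-17.627,-4) [heading=225, draw]
FD 19: (-17.627,-4) -> (-31.062,-17.435) [heading=225, draw]
REPEAT 3 [
  -- iteration 1/3 --
  RT 90: heading 225 -> 135
  LT 270: heading 135 -> 45
  -- iteration 2/3 --
  RT 90: heading 45 -> 315
  LT 270: heading 315 -> 225
  -- iteration 3/3 --
  RT 90: heading 225 -> 135
  LT 270: heading 135 -> 45
]
RT 270: heading 45 -> 135
RT 180: heading 135 -> 315
RT 90: heading 315 -> 225
FD 20: (-31.062,-17.435) -> (-45.205,-31.577) [heading=225, draw]
Final: pos=(-45.205,-31.577), heading=225, 4 segment(s) drawn

Start position: (5, -4)
Final position: (-45.205, -31.577)
Distance = 57.28; >= 1e-6 -> NOT closed

Answer: no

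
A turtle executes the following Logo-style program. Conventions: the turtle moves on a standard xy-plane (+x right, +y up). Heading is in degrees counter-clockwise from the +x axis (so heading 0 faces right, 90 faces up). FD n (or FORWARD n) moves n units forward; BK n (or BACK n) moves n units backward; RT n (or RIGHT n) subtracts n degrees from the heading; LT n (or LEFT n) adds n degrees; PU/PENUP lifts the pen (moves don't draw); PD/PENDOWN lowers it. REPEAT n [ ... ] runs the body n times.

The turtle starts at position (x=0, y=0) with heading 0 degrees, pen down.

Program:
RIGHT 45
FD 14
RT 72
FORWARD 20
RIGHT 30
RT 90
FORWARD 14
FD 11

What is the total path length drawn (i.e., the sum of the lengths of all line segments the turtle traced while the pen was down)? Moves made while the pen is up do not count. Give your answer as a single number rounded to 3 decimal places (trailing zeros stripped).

Executing turtle program step by step:
Start: pos=(0,0), heading=0, pen down
RT 45: heading 0 -> 315
FD 14: (0,0) -> (9.899,-9.899) [heading=315, draw]
RT 72: heading 315 -> 243
FD 20: (9.899,-9.899) -> (0.82,-27.72) [heading=243, draw]
RT 30: heading 243 -> 213
RT 90: heading 213 -> 123
FD 14: (0.82,-27.72) -> (-6.805,-15.978) [heading=123, draw]
FD 11: (-6.805,-15.978) -> (-12.796,-6.753) [heading=123, draw]
Final: pos=(-12.796,-6.753), heading=123, 4 segment(s) drawn

Segment lengths:
  seg 1: (0,0) -> (9.899,-9.899), length = 14
  seg 2: (9.899,-9.899) -> (0.82,-27.72), length = 20
  seg 3: (0.82,-27.72) -> (-6.805,-15.978), length = 14
  seg 4: (-6.805,-15.978) -> (-12.796,-6.753), length = 11
Total = 59

Answer: 59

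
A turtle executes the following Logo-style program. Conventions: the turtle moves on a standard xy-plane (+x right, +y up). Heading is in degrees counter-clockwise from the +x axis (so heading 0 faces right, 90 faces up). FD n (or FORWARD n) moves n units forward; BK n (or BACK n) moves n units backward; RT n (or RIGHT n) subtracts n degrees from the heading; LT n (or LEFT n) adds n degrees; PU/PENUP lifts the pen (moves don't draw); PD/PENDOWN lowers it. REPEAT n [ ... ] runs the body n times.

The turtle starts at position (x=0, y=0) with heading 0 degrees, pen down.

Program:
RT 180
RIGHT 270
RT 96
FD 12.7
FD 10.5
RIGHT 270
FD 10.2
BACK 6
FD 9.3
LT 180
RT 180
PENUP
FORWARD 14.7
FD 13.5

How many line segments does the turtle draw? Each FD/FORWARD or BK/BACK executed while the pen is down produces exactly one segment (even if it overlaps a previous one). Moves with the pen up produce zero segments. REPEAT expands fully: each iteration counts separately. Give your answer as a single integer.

Executing turtle program step by step:
Start: pos=(0,0), heading=0, pen down
RT 180: heading 0 -> 180
RT 270: heading 180 -> 270
RT 96: heading 270 -> 174
FD 12.7: (0,0) -> (-12.63,1.328) [heading=174, draw]
FD 10.5: (-12.63,1.328) -> (-23.073,2.425) [heading=174, draw]
RT 270: heading 174 -> 264
FD 10.2: (-23.073,2.425) -> (-24.139,-7.719) [heading=264, draw]
BK 6: (-24.139,-7.719) -> (-23.512,-1.752) [heading=264, draw]
FD 9.3: (-23.512,-1.752) -> (-24.484,-11.001) [heading=264, draw]
LT 180: heading 264 -> 84
RT 180: heading 84 -> 264
PU: pen up
FD 14.7: (-24.484,-11.001) -> (-26.021,-25.62) [heading=264, move]
FD 13.5: (-26.021,-25.62) -> (-27.432,-39.047) [heading=264, move]
Final: pos=(-27.432,-39.047), heading=264, 5 segment(s) drawn
Segments drawn: 5

Answer: 5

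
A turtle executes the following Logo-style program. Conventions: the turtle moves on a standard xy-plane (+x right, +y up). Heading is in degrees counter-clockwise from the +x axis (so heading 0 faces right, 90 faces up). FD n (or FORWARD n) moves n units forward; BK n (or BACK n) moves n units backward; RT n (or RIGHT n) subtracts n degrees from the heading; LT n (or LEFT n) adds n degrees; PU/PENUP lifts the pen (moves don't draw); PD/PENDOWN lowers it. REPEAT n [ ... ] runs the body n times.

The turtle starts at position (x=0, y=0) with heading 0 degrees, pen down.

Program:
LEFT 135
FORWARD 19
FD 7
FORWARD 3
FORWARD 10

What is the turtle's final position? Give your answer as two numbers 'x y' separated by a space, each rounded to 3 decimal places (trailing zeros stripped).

Executing turtle program step by step:
Start: pos=(0,0), heading=0, pen down
LT 135: heading 0 -> 135
FD 19: (0,0) -> (-13.435,13.435) [heading=135, draw]
FD 7: (-13.435,13.435) -> (-18.385,18.385) [heading=135, draw]
FD 3: (-18.385,18.385) -> (-20.506,20.506) [heading=135, draw]
FD 10: (-20.506,20.506) -> (-27.577,27.577) [heading=135, draw]
Final: pos=(-27.577,27.577), heading=135, 4 segment(s) drawn

Answer: -27.577 27.577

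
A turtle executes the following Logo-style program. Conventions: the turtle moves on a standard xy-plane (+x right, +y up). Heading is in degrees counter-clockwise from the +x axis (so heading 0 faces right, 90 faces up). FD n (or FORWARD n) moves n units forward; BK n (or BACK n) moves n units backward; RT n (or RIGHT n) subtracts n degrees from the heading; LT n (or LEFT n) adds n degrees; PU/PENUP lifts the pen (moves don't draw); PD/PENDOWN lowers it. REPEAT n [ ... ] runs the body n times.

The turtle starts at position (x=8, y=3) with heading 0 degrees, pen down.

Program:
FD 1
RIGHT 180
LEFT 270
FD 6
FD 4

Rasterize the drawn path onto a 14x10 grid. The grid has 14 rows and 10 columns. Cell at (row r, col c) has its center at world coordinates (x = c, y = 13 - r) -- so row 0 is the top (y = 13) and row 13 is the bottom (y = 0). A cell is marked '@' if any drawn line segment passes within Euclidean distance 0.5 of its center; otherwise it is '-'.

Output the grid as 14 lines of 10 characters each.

Answer: ---------@
---------@
---------@
---------@
---------@
---------@
---------@
---------@
---------@
---------@
--------@@
----------
----------
----------

Derivation:
Segment 0: (8,3) -> (9,3)
Segment 1: (9,3) -> (9,9)
Segment 2: (9,9) -> (9,13)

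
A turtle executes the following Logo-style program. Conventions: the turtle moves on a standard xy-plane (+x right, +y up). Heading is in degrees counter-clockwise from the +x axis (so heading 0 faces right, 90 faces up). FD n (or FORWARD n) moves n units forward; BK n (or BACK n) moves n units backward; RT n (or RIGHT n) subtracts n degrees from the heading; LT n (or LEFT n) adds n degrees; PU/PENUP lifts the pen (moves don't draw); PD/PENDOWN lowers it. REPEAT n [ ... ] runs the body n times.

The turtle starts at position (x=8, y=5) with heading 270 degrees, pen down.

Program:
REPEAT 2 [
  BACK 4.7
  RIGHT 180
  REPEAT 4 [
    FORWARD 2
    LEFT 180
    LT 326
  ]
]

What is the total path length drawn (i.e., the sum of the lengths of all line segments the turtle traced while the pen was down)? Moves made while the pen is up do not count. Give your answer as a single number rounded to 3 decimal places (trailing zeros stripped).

Answer: 25.4

Derivation:
Executing turtle program step by step:
Start: pos=(8,5), heading=270, pen down
REPEAT 2 [
  -- iteration 1/2 --
  BK 4.7: (8,5) -> (8,9.7) [heading=270, draw]
  RT 180: heading 270 -> 90
  REPEAT 4 [
    -- iteration 1/4 --
    FD 2: (8,9.7) -> (8,11.7) [heading=90, draw]
    LT 180: heading 90 -> 270
    LT 326: heading 270 -> 236
    -- iteration 2/4 --
    FD 2: (8,11.7) -> (6.882,10.042) [heading=236, draw]
    LT 180: heading 236 -> 56
    LT 326: heading 56 -> 22
    -- iteration 3/4 --
    FD 2: (6.882,10.042) -> (8.736,10.791) [heading=22, draw]
    LT 180: heading 22 -> 202
    LT 326: heading 202 -> 168
    -- iteration 4/4 --
    FD 2: (8.736,10.791) -> (6.78,11.207) [heading=168, draw]
    LT 180: heading 168 -> 348
    LT 326: heading 348 -> 314
  ]
  -- iteration 2/2 --
  BK 4.7: (6.78,11.207) -> (3.515,14.588) [heading=314, draw]
  RT 180: heading 314 -> 134
  REPEAT 4 [
    -- iteration 1/4 --
    FD 2: (3.515,14.588) -> (2.125,16.027) [heading=134, draw]
    LT 180: heading 134 -> 314
    LT 326: heading 314 -> 280
    -- iteration 2/4 --
    FD 2: (2.125,16.027) -> (2.473,14.057) [heading=280, draw]
    LT 180: heading 280 -> 100
    LT 326: heading 100 -> 66
    -- iteration 3/4 --
    FD 2: (2.473,14.057) -> (3.286,15.884) [heading=66, draw]
    LT 180: heading 66 -> 246
    LT 326: heading 246 -> 212
    -- iteration 4/4 --
    FD 2: (3.286,15.884) -> (1.59,14.824) [heading=212, draw]
    LT 180: heading 212 -> 32
    LT 326: heading 32 -> 358
  ]
]
Final: pos=(1.59,14.824), heading=358, 10 segment(s) drawn

Segment lengths:
  seg 1: (8,5) -> (8,9.7), length = 4.7
  seg 2: (8,9.7) -> (8,11.7), length = 2
  seg 3: (8,11.7) -> (6.882,10.042), length = 2
  seg 4: (6.882,10.042) -> (8.736,10.791), length = 2
  seg 5: (8.736,10.791) -> (6.78,11.207), length = 2
  seg 6: (6.78,11.207) -> (3.515,14.588), length = 4.7
  seg 7: (3.515,14.588) -> (2.125,16.027), length = 2
  seg 8: (2.125,16.027) -> (2.473,14.057), length = 2
  seg 9: (2.473,14.057) -> (3.286,15.884), length = 2
  seg 10: (3.286,15.884) -> (1.59,14.824), length = 2
Total = 25.4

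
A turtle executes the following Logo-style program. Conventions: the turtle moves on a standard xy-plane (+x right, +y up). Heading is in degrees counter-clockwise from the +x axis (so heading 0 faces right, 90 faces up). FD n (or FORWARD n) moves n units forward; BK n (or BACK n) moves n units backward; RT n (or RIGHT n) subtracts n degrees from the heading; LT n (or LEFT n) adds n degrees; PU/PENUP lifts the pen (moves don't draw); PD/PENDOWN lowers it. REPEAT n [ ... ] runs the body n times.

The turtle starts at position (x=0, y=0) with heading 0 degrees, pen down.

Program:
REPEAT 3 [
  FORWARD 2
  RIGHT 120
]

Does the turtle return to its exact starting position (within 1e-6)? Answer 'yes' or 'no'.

Answer: yes

Derivation:
Executing turtle program step by step:
Start: pos=(0,0), heading=0, pen down
REPEAT 3 [
  -- iteration 1/3 --
  FD 2: (0,0) -> (2,0) [heading=0, draw]
  RT 120: heading 0 -> 240
  -- iteration 2/3 --
  FD 2: (2,0) -> (1,-1.732) [heading=240, draw]
  RT 120: heading 240 -> 120
  -- iteration 3/3 --
  FD 2: (1,-1.732) -> (0,0) [heading=120, draw]
  RT 120: heading 120 -> 0
]
Final: pos=(0,0), heading=0, 3 segment(s) drawn

Start position: (0, 0)
Final position: (0, 0)
Distance = 0; < 1e-6 -> CLOSED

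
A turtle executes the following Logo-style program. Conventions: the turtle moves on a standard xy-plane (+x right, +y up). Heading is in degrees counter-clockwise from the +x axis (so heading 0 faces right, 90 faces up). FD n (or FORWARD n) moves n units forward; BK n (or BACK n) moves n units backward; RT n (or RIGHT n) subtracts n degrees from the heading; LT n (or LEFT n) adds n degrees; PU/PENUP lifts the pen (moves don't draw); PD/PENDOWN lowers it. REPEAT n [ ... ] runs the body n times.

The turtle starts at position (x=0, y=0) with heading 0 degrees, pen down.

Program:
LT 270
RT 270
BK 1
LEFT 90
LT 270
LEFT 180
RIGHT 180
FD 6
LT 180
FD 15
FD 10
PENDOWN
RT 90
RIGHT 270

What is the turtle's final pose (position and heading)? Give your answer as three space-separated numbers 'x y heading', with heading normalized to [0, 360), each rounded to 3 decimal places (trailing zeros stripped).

Answer: -20 0 180

Derivation:
Executing turtle program step by step:
Start: pos=(0,0), heading=0, pen down
LT 270: heading 0 -> 270
RT 270: heading 270 -> 0
BK 1: (0,0) -> (-1,0) [heading=0, draw]
LT 90: heading 0 -> 90
LT 270: heading 90 -> 0
LT 180: heading 0 -> 180
RT 180: heading 180 -> 0
FD 6: (-1,0) -> (5,0) [heading=0, draw]
LT 180: heading 0 -> 180
FD 15: (5,0) -> (-10,0) [heading=180, draw]
FD 10: (-10,0) -> (-20,0) [heading=180, draw]
PD: pen down
RT 90: heading 180 -> 90
RT 270: heading 90 -> 180
Final: pos=(-20,0), heading=180, 4 segment(s) drawn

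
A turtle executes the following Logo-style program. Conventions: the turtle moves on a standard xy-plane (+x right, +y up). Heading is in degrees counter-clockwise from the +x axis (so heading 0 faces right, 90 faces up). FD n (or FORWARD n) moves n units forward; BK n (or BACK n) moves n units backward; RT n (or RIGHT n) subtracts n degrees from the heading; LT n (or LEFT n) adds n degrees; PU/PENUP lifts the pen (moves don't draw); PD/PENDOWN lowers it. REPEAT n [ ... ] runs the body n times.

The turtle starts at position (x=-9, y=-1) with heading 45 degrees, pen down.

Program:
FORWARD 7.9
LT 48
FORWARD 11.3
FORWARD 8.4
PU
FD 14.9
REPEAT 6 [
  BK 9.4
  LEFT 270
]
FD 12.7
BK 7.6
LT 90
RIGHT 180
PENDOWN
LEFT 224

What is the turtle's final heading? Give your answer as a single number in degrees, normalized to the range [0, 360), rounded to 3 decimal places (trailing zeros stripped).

Executing turtle program step by step:
Start: pos=(-9,-1), heading=45, pen down
FD 7.9: (-9,-1) -> (-3.414,4.586) [heading=45, draw]
LT 48: heading 45 -> 93
FD 11.3: (-3.414,4.586) -> (-4.005,15.871) [heading=93, draw]
FD 8.4: (-4.005,15.871) -> (-4.445,24.259) [heading=93, draw]
PU: pen up
FD 14.9: (-4.445,24.259) -> (-5.225,39.139) [heading=93, move]
REPEAT 6 [
  -- iteration 1/6 --
  BK 9.4: (-5.225,39.139) -> (-4.733,29.752) [heading=93, move]
  LT 270: heading 93 -> 3
  -- iteration 2/6 --
  BK 9.4: (-4.733,29.752) -> (-14.12,29.26) [heading=3, move]
  LT 270: heading 3 -> 273
  -- iteration 3/6 --
  BK 9.4: (-14.12,29.26) -> (-14.612,38.647) [heading=273, move]
  LT 270: heading 273 -> 183
  -- iteration 4/6 --
  BK 9.4: (-14.612,38.647) -> (-5.225,39.139) [heading=183, move]
  LT 270: heading 183 -> 93
  -- iteration 5/6 --
  BK 9.4: (-5.225,39.139) -> (-4.733,29.752) [heading=93, move]
  LT 270: heading 93 -> 3
  -- iteration 6/6 --
  BK 9.4: (-4.733,29.752) -> (-14.12,29.26) [heading=3, move]
  LT 270: heading 3 -> 273
]
FD 12.7: (-14.12,29.26) -> (-13.455,16.577) [heading=273, move]
BK 7.6: (-13.455,16.577) -> (-13.853,24.167) [heading=273, move]
LT 90: heading 273 -> 3
RT 180: heading 3 -> 183
PD: pen down
LT 224: heading 183 -> 47
Final: pos=(-13.853,24.167), heading=47, 3 segment(s) drawn

Answer: 47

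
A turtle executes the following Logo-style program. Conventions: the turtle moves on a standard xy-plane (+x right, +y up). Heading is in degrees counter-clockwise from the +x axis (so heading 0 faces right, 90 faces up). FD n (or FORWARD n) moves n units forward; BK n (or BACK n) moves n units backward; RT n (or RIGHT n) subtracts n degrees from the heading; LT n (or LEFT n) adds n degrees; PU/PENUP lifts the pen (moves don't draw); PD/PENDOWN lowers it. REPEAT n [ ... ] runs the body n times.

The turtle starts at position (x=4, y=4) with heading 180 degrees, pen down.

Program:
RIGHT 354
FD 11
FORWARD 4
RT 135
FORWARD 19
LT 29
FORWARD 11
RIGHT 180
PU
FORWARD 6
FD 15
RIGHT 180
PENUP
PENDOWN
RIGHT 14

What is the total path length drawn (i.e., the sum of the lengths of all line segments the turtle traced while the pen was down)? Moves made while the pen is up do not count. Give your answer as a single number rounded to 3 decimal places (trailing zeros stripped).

Answer: 45

Derivation:
Executing turtle program step by step:
Start: pos=(4,4), heading=180, pen down
RT 354: heading 180 -> 186
FD 11: (4,4) -> (-6.94,2.85) [heading=186, draw]
FD 4: (-6.94,2.85) -> (-10.918,2.432) [heading=186, draw]
RT 135: heading 186 -> 51
FD 19: (-10.918,2.432) -> (1.039,17.198) [heading=51, draw]
LT 29: heading 51 -> 80
FD 11: (1.039,17.198) -> (2.949,28.031) [heading=80, draw]
RT 180: heading 80 -> 260
PU: pen up
FD 6: (2.949,28.031) -> (1.907,22.122) [heading=260, move]
FD 15: (1.907,22.122) -> (-0.697,7.35) [heading=260, move]
RT 180: heading 260 -> 80
PU: pen up
PD: pen down
RT 14: heading 80 -> 66
Final: pos=(-0.697,7.35), heading=66, 4 segment(s) drawn

Segment lengths:
  seg 1: (4,4) -> (-6.94,2.85), length = 11
  seg 2: (-6.94,2.85) -> (-10.918,2.432), length = 4
  seg 3: (-10.918,2.432) -> (1.039,17.198), length = 19
  seg 4: (1.039,17.198) -> (2.949,28.031), length = 11
Total = 45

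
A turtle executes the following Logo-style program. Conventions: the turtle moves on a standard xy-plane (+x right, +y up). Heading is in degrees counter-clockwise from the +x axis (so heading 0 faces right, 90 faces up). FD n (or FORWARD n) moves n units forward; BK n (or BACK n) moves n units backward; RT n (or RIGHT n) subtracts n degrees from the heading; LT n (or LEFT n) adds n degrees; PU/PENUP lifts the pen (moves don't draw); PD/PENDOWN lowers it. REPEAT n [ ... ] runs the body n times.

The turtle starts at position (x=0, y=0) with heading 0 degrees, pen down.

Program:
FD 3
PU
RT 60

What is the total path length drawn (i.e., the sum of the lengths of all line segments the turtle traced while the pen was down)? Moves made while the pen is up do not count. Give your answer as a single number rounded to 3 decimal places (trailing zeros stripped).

Executing turtle program step by step:
Start: pos=(0,0), heading=0, pen down
FD 3: (0,0) -> (3,0) [heading=0, draw]
PU: pen up
RT 60: heading 0 -> 300
Final: pos=(3,0), heading=300, 1 segment(s) drawn

Segment lengths:
  seg 1: (0,0) -> (3,0), length = 3
Total = 3

Answer: 3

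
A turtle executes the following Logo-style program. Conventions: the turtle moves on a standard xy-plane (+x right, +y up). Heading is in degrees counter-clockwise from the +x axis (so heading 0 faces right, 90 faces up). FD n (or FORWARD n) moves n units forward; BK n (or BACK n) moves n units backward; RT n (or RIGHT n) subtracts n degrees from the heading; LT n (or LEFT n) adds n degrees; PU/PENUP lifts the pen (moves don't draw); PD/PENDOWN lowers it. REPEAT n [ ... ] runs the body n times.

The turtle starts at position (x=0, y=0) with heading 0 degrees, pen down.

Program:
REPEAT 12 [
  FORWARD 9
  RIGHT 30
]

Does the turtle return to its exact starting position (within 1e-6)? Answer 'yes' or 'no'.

Answer: yes

Derivation:
Executing turtle program step by step:
Start: pos=(0,0), heading=0, pen down
REPEAT 12 [
  -- iteration 1/12 --
  FD 9: (0,0) -> (9,0) [heading=0, draw]
  RT 30: heading 0 -> 330
  -- iteration 2/12 --
  FD 9: (9,0) -> (16.794,-4.5) [heading=330, draw]
  RT 30: heading 330 -> 300
  -- iteration 3/12 --
  FD 9: (16.794,-4.5) -> (21.294,-12.294) [heading=300, draw]
  RT 30: heading 300 -> 270
  -- iteration 4/12 --
  FD 9: (21.294,-12.294) -> (21.294,-21.294) [heading=270, draw]
  RT 30: heading 270 -> 240
  -- iteration 5/12 --
  FD 9: (21.294,-21.294) -> (16.794,-29.088) [heading=240, draw]
  RT 30: heading 240 -> 210
  -- iteration 6/12 --
  FD 9: (16.794,-29.088) -> (9,-33.588) [heading=210, draw]
  RT 30: heading 210 -> 180
  -- iteration 7/12 --
  FD 9: (9,-33.588) -> (0,-33.588) [heading=180, draw]
  RT 30: heading 180 -> 150
  -- iteration 8/12 --
  FD 9: (0,-33.588) -> (-7.794,-29.088) [heading=150, draw]
  RT 30: heading 150 -> 120
  -- iteration 9/12 --
  FD 9: (-7.794,-29.088) -> (-12.294,-21.294) [heading=120, draw]
  RT 30: heading 120 -> 90
  -- iteration 10/12 --
  FD 9: (-12.294,-21.294) -> (-12.294,-12.294) [heading=90, draw]
  RT 30: heading 90 -> 60
  -- iteration 11/12 --
  FD 9: (-12.294,-12.294) -> (-7.794,-4.5) [heading=60, draw]
  RT 30: heading 60 -> 30
  -- iteration 12/12 --
  FD 9: (-7.794,-4.5) -> (0,0) [heading=30, draw]
  RT 30: heading 30 -> 0
]
Final: pos=(0,0), heading=0, 12 segment(s) drawn

Start position: (0, 0)
Final position: (0, 0)
Distance = 0; < 1e-6 -> CLOSED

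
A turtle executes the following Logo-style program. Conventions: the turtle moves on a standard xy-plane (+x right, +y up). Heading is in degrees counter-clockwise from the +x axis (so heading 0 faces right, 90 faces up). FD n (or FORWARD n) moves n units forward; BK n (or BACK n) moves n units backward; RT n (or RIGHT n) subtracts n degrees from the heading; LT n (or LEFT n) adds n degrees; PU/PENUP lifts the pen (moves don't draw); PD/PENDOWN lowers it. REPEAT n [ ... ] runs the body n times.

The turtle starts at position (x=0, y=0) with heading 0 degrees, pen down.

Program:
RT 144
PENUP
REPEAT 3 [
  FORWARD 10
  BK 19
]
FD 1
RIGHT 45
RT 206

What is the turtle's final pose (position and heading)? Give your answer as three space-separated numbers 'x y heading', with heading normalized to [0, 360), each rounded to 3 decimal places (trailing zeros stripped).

Executing turtle program step by step:
Start: pos=(0,0), heading=0, pen down
RT 144: heading 0 -> 216
PU: pen up
REPEAT 3 [
  -- iteration 1/3 --
  FD 10: (0,0) -> (-8.09,-5.878) [heading=216, move]
  BK 19: (-8.09,-5.878) -> (7.281,5.29) [heading=216, move]
  -- iteration 2/3 --
  FD 10: (7.281,5.29) -> (-0.809,-0.588) [heading=216, move]
  BK 19: (-0.809,-0.588) -> (14.562,10.58) [heading=216, move]
  -- iteration 3/3 --
  FD 10: (14.562,10.58) -> (6.472,4.702) [heading=216, move]
  BK 19: (6.472,4.702) -> (21.843,15.87) [heading=216, move]
]
FD 1: (21.843,15.87) -> (21.034,15.282) [heading=216, move]
RT 45: heading 216 -> 171
RT 206: heading 171 -> 325
Final: pos=(21.034,15.282), heading=325, 0 segment(s) drawn

Answer: 21.034 15.282 325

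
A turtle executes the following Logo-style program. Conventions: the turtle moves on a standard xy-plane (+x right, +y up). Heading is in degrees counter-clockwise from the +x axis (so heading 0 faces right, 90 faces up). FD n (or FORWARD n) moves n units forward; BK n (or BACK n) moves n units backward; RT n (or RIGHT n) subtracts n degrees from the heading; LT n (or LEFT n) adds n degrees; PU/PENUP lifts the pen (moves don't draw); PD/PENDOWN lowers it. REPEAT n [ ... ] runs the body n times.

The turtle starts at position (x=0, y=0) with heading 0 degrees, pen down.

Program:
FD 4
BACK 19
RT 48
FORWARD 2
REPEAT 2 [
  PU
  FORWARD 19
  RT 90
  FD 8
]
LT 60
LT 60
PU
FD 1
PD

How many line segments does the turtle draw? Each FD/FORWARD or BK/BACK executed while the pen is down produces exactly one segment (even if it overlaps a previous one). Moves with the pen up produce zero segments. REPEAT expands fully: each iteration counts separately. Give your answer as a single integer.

Executing turtle program step by step:
Start: pos=(0,0), heading=0, pen down
FD 4: (0,0) -> (4,0) [heading=0, draw]
BK 19: (4,0) -> (-15,0) [heading=0, draw]
RT 48: heading 0 -> 312
FD 2: (-15,0) -> (-13.662,-1.486) [heading=312, draw]
REPEAT 2 [
  -- iteration 1/2 --
  PU: pen up
  FD 19: (-13.662,-1.486) -> (-0.948,-15.606) [heading=312, move]
  RT 90: heading 312 -> 222
  FD 8: (-0.948,-15.606) -> (-6.893,-20.959) [heading=222, move]
  -- iteration 2/2 --
  PU: pen up
  FD 19: (-6.893,-20.959) -> (-21.013,-33.673) [heading=222, move]
  RT 90: heading 222 -> 132
  FD 8: (-21.013,-33.673) -> (-26.366,-27.727) [heading=132, move]
]
LT 60: heading 132 -> 192
LT 60: heading 192 -> 252
PU: pen up
FD 1: (-26.366,-27.727) -> (-26.675,-28.678) [heading=252, move]
PD: pen down
Final: pos=(-26.675,-28.678), heading=252, 3 segment(s) drawn
Segments drawn: 3

Answer: 3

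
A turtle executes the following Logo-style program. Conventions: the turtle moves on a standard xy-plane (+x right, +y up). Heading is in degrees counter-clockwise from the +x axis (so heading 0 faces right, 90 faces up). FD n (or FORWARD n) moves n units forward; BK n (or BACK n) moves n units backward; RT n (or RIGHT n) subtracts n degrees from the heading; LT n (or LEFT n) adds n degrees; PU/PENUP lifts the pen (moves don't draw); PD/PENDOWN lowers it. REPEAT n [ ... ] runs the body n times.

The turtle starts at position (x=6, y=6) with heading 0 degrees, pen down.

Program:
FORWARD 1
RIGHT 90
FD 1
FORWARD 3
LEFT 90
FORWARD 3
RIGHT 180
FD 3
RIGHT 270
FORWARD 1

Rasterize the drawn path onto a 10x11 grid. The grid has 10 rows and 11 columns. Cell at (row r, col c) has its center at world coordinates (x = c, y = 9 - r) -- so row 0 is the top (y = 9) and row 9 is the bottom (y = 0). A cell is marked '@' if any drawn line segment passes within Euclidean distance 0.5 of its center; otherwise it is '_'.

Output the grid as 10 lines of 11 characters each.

Segment 0: (6,6) -> (7,6)
Segment 1: (7,6) -> (7,5)
Segment 2: (7,5) -> (7,2)
Segment 3: (7,2) -> (10,2)
Segment 4: (10,2) -> (7,2)
Segment 5: (7,2) -> (7,1)

Answer: ___________
___________
___________
______@@___
_______@___
_______@___
_______@___
_______@@@@
_______@___
___________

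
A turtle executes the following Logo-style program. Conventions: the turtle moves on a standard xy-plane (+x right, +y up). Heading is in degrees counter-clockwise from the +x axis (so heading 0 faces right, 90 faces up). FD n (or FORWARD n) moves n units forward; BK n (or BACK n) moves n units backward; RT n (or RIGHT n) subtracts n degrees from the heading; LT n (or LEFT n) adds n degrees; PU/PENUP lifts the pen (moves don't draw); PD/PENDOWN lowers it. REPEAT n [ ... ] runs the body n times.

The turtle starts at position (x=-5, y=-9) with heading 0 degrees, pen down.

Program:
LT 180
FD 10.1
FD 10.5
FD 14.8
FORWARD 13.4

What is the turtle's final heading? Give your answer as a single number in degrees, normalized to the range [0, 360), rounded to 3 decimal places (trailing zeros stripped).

Executing turtle program step by step:
Start: pos=(-5,-9), heading=0, pen down
LT 180: heading 0 -> 180
FD 10.1: (-5,-9) -> (-15.1,-9) [heading=180, draw]
FD 10.5: (-15.1,-9) -> (-25.6,-9) [heading=180, draw]
FD 14.8: (-25.6,-9) -> (-40.4,-9) [heading=180, draw]
FD 13.4: (-40.4,-9) -> (-53.8,-9) [heading=180, draw]
Final: pos=(-53.8,-9), heading=180, 4 segment(s) drawn

Answer: 180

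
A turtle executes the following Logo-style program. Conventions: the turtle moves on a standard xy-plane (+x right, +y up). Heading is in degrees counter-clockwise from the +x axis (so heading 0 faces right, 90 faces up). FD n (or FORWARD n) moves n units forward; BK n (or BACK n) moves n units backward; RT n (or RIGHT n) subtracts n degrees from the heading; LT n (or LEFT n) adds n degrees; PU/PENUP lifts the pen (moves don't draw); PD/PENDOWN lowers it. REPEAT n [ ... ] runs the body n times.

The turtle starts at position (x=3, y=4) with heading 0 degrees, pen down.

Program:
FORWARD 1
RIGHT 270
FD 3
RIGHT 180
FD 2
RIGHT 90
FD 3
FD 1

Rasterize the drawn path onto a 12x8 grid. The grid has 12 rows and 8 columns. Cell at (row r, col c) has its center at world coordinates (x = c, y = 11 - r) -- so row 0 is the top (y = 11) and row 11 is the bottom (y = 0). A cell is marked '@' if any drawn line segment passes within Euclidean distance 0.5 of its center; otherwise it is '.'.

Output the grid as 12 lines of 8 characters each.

Segment 0: (3,4) -> (4,4)
Segment 1: (4,4) -> (4,7)
Segment 2: (4,7) -> (4,5)
Segment 3: (4,5) -> (1,5)
Segment 4: (1,5) -> (0,5)

Answer: ........
........
........
........
....@...
....@...
@@@@@...
...@@...
........
........
........
........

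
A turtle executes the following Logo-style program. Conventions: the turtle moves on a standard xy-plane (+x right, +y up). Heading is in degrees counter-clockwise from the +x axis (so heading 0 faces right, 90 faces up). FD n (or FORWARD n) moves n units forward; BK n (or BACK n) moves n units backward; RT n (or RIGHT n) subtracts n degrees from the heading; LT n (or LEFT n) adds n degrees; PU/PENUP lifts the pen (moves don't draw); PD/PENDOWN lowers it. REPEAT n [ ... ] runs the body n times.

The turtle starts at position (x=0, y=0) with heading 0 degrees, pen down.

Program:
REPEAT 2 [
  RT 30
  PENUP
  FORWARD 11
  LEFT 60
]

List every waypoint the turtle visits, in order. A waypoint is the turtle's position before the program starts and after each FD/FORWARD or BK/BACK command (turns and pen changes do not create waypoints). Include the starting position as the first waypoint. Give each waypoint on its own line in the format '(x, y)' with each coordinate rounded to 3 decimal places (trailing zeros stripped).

Answer: (0, 0)
(9.526, -5.5)
(20.526, -5.5)

Derivation:
Executing turtle program step by step:
Start: pos=(0,0), heading=0, pen down
REPEAT 2 [
  -- iteration 1/2 --
  RT 30: heading 0 -> 330
  PU: pen up
  FD 11: (0,0) -> (9.526,-5.5) [heading=330, move]
  LT 60: heading 330 -> 30
  -- iteration 2/2 --
  RT 30: heading 30 -> 0
  PU: pen up
  FD 11: (9.526,-5.5) -> (20.526,-5.5) [heading=0, move]
  LT 60: heading 0 -> 60
]
Final: pos=(20.526,-5.5), heading=60, 0 segment(s) drawn
Waypoints (3 total):
(0, 0)
(9.526, -5.5)
(20.526, -5.5)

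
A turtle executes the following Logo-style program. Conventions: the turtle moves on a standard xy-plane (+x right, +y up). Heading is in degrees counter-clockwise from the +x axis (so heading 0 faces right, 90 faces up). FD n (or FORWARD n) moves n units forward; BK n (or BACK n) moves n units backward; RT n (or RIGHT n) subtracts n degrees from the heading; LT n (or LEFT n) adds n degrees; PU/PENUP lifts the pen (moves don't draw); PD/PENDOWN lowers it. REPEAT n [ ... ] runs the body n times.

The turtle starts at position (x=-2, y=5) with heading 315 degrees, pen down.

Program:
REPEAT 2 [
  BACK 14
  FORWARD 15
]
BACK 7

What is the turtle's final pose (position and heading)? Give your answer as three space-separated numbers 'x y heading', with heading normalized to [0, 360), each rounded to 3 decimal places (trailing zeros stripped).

Answer: -5.536 8.536 315

Derivation:
Executing turtle program step by step:
Start: pos=(-2,5), heading=315, pen down
REPEAT 2 [
  -- iteration 1/2 --
  BK 14: (-2,5) -> (-11.899,14.899) [heading=315, draw]
  FD 15: (-11.899,14.899) -> (-1.293,4.293) [heading=315, draw]
  -- iteration 2/2 --
  BK 14: (-1.293,4.293) -> (-11.192,14.192) [heading=315, draw]
  FD 15: (-11.192,14.192) -> (-0.586,3.586) [heading=315, draw]
]
BK 7: (-0.586,3.586) -> (-5.536,8.536) [heading=315, draw]
Final: pos=(-5.536,8.536), heading=315, 5 segment(s) drawn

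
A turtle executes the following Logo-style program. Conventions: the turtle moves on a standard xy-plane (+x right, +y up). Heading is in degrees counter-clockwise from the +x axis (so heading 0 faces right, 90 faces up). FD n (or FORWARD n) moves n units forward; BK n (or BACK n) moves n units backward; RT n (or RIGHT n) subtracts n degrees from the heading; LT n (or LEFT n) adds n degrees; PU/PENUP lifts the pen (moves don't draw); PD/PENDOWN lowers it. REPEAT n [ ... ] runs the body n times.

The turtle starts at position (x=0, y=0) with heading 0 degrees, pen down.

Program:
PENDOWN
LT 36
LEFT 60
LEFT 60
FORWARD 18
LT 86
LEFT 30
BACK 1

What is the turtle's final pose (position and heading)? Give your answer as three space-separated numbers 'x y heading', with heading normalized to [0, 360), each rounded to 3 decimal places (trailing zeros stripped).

Executing turtle program step by step:
Start: pos=(0,0), heading=0, pen down
PD: pen down
LT 36: heading 0 -> 36
LT 60: heading 36 -> 96
LT 60: heading 96 -> 156
FD 18: (0,0) -> (-16.444,7.321) [heading=156, draw]
LT 86: heading 156 -> 242
LT 30: heading 242 -> 272
BK 1: (-16.444,7.321) -> (-16.479,8.321) [heading=272, draw]
Final: pos=(-16.479,8.321), heading=272, 2 segment(s) drawn

Answer: -16.479 8.321 272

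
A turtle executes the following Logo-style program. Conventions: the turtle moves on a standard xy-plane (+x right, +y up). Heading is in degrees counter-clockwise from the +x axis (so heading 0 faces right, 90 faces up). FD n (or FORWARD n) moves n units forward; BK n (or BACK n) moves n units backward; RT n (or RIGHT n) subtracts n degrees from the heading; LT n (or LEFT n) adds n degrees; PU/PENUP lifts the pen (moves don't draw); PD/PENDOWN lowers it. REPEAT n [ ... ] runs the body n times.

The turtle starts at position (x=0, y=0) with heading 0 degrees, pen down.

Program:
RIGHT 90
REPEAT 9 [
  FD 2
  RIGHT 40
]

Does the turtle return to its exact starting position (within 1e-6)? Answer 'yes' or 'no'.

Answer: yes

Derivation:
Executing turtle program step by step:
Start: pos=(0,0), heading=0, pen down
RT 90: heading 0 -> 270
REPEAT 9 [
  -- iteration 1/9 --
  FD 2: (0,0) -> (0,-2) [heading=270, draw]
  RT 40: heading 270 -> 230
  -- iteration 2/9 --
  FD 2: (0,-2) -> (-1.286,-3.532) [heading=230, draw]
  RT 40: heading 230 -> 190
  -- iteration 3/9 --
  FD 2: (-1.286,-3.532) -> (-3.255,-3.879) [heading=190, draw]
  RT 40: heading 190 -> 150
  -- iteration 4/9 --
  FD 2: (-3.255,-3.879) -> (-4.987,-2.879) [heading=150, draw]
  RT 40: heading 150 -> 110
  -- iteration 5/9 --
  FD 2: (-4.987,-2.879) -> (-5.671,-1) [heading=110, draw]
  RT 40: heading 110 -> 70
  -- iteration 6/9 --
  FD 2: (-5.671,-1) -> (-4.987,0.879) [heading=70, draw]
  RT 40: heading 70 -> 30
  -- iteration 7/9 --
  FD 2: (-4.987,0.879) -> (-3.255,1.879) [heading=30, draw]
  RT 40: heading 30 -> 350
  -- iteration 8/9 --
  FD 2: (-3.255,1.879) -> (-1.286,1.532) [heading=350, draw]
  RT 40: heading 350 -> 310
  -- iteration 9/9 --
  FD 2: (-1.286,1.532) -> (0,0) [heading=310, draw]
  RT 40: heading 310 -> 270
]
Final: pos=(0,0), heading=270, 9 segment(s) drawn

Start position: (0, 0)
Final position: (0, 0)
Distance = 0; < 1e-6 -> CLOSED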